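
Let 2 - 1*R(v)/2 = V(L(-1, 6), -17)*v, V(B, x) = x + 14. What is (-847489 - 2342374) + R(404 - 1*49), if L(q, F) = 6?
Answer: -3187729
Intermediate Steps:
V(B, x) = 14 + x
R(v) = 4 + 6*v (R(v) = 4 - 2*(14 - 17)*v = 4 - (-6)*v = 4 + 6*v)
(-847489 - 2342374) + R(404 - 1*49) = (-847489 - 2342374) + (4 + 6*(404 - 1*49)) = -3189863 + (4 + 6*(404 - 49)) = -3189863 + (4 + 6*355) = -3189863 + (4 + 2130) = -3189863 + 2134 = -3187729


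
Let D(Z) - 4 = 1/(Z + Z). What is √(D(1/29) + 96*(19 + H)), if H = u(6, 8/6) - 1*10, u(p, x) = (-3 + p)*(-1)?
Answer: √2378/2 ≈ 24.382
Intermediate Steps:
u(p, x) = 3 - p
D(Z) = 4 + 1/(2*Z) (D(Z) = 4 + 1/(Z + Z) = 4 + 1/(2*Z))
H = -13 (H = (3 - 1*6) - 1*10 = (3 - 6) - 10 = -3 - 10 = -13)
√(D(1/29) + 96*(19 + H)) = √((4 + 1/(2*(1/29))) + 96*(19 - 13)) = √((4 + 1/(2*(1/29))) + 96*6) = √((4 + (½)*29) + 576) = √((4 + 29/2) + 576) = √(37/2 + 576) = √(1189/2) = √2378/2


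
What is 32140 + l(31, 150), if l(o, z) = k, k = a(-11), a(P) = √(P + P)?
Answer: 32140 + I*√22 ≈ 32140.0 + 4.6904*I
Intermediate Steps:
a(P) = √2*√P (a(P) = √(2*P) = √2*√P)
k = I*√22 (k = √2*√(-11) = √2*(I*√11) = I*√22 ≈ 4.6904*I)
l(o, z) = I*√22
32140 + l(31, 150) = 32140 + I*√22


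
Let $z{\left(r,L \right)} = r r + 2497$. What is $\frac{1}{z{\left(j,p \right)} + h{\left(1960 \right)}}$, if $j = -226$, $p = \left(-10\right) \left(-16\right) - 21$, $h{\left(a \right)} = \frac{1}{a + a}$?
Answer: $\frac{3920}{210006161} \approx 1.8666 \cdot 10^{-5}$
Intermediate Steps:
$h{\left(a \right)} = \frac{1}{2 a}$
$p = 139$ ($p = 160 - 21 = 139$)
$z{\left(r,L \right)} = 2497 + r^{2}$ ($z{\left(r,L \right)} = r^{2} + 2497 = 2497 + r^{2}$)
$\frac{1}{z{\left(j,p \right)} + h{\left(1960 \right)}} = \frac{1}{\left(2497 + \left(-226\right)^{2}\right) + \frac{1}{2 \cdot 1960}} = \frac{1}{\left(2497 + 51076\right) + \frac{1}{2} \cdot \frac{1}{1960}} = \frac{1}{53573 + \frac{1}{3920}} = \frac{1}{\frac{210006161}{3920}} = \frac{3920}{210006161}$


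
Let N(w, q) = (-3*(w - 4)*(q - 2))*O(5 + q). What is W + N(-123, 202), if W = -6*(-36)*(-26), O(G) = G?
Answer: 15767784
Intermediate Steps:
N(w, q) = -3*(-4 + w)*(-2 + q)*(5 + q) (N(w, q) = (-3*(w - 4)*(q - 2))*(5 + q) = (-3*(-4 + w)*(-2 + q))*(5 + q) = -3*(-4 + w)*(-2 + q)*(5 + q))
W = -5616 (W = 216*(-26) = -5616)
W + N(-123, 202) = -5616 - 3*(5 + 202)*(8 - 4*202 - 2*(-123) + 202*(-123)) = -5616 - 3*207*(8 - 808 + 246 - 24846) = -5616 - 3*207*(-25400) = -5616 + 15773400 = 15767784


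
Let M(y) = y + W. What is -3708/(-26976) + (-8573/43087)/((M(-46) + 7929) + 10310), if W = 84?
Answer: 243318567487/1770302470552 ≈ 0.13744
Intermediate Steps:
M(y) = 84 + y (M(y) = y + 84 = 84 + y)
-3708/(-26976) + (-8573/43087)/((M(-46) + 7929) + 10310) = -3708/(-26976) + (-8573/43087)/(((84 - 46) + 7929) + 10310) = -3708*(-1/26976) + (-8573*1/43087)/((38 + 7929) + 10310) = 309/2248 - 8573/(43087*(7967 + 10310)) = 309/2248 - 8573/43087/18277 = 309/2248 - 8573/43087*1/18277 = 309/2248 - 8573/787501099 = 243318567487/1770302470552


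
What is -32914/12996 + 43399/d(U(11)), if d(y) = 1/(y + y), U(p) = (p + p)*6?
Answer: 74449752871/6498 ≈ 1.1457e+7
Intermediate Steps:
U(p) = 12*p (U(p) = (2*p)*6 = 12*p)
d(y) = 1/(2*y)
-32914/12996 + 43399/d(U(11)) = -32914/12996 + 43399/((1/(2*((12*11))))) = -32914*1/12996 + 43399/(((½)/132)) = -16457/6498 + 43399/(((½)*(1/132))) = -16457/6498 + 43399/(1/264) = -16457/6498 + 43399*264 = -16457/6498 + 11457336 = 74449752871/6498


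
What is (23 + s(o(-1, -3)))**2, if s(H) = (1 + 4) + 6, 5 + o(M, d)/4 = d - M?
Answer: 1156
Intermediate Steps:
o(M, d) = -20 - 4*M + 4*d (o(M, d) = -20 + 4*(d - M) = -20 + (-4*M + 4*d) = -20 - 4*M + 4*d)
s(H) = 11 (s(H) = 5 + 6 = 11)
(23 + s(o(-1, -3)))**2 = (23 + 11)**2 = 34**2 = 1156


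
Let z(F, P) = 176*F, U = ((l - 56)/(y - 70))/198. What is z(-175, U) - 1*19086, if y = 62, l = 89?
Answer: -49886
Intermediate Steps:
U = -1/48 (U = ((89 - 56)/(62 - 70))/198 = (33/(-8))*(1/198) = (33*(-⅛))*(1/198) = -33/8*1/198 = -1/48 ≈ -0.020833)
z(-175, U) - 1*19086 = 176*(-175) - 1*19086 = -30800 - 19086 = -49886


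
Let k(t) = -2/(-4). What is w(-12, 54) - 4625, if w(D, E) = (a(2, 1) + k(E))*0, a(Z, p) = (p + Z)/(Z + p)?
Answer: -4625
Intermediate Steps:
k(t) = ½ (k(t) = -2*(-¼) = ½)
a(Z, p) = 1 (a(Z, p) = (Z + p)/(Z + p) = 1)
w(D, E) = 0 (w(D, E) = (1 + ½)*0 = (3/2)*0 = 0)
w(-12, 54) - 4625 = 0 - 4625 = -4625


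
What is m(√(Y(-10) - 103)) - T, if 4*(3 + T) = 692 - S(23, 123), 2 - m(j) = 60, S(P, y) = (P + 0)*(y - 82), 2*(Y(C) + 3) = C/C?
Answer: 31/4 ≈ 7.7500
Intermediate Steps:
Y(C) = -5/2 (Y(C) = -3 + (C/C)/2 = -3 + (½)*1 = -3 + ½ = -5/2)
S(P, y) = P*(-82 + y)
m(j) = -58 (m(j) = 2 - 1*60 = 2 - 60 = -58)
T = -263/4 (T = -3 + (692 - 23*(-82 + 123))/4 = -3 + (692 - 23*41)/4 = -3 + (692 - 1*943)/4 = -3 + (692 - 943)/4 = -3 + (¼)*(-251) = -3 - 251/4 = -263/4 ≈ -65.750)
m(√(Y(-10) - 103)) - T = -58 - 1*(-263/4) = -58 + 263/4 = 31/4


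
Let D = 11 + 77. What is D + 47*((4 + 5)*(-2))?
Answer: -758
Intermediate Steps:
D = 88
D + 47*((4 + 5)*(-2)) = 88 + 47*((4 + 5)*(-2)) = 88 + 47*(9*(-2)) = 88 + 47*(-18) = 88 - 846 = -758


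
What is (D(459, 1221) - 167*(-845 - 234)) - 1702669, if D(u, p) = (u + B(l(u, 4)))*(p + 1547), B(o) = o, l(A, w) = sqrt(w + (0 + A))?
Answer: -251964 + 2768*sqrt(463) ≈ -1.9240e+5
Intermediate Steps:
l(A, w) = sqrt(A + w) (l(A, w) = sqrt(w + A) = sqrt(A + w))
D(u, p) = (1547 + p)*(u + sqrt(4 + u)) (D(u, p) = (u + sqrt(u + 4))*(p + 1547) = (u + sqrt(4 + u))*(1547 + p) = (1547 + p)*(u + sqrt(4 + u)))
(D(459, 1221) - 167*(-845 - 234)) - 1702669 = ((1547*459 + 1547*sqrt(4 + 459) + 1221*459 + 1221*sqrt(4 + 459)) - 167*(-845 - 234)) - 1702669 = ((710073 + 1547*sqrt(463) + 560439 + 1221*sqrt(463)) - 167*(-1079)) - 1702669 = ((1270512 + 2768*sqrt(463)) + 180193) - 1702669 = (1450705 + 2768*sqrt(463)) - 1702669 = -251964 + 2768*sqrt(463)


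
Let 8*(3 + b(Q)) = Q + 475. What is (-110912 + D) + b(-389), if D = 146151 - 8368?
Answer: 107515/4 ≈ 26879.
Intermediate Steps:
D = 137783
b(Q) = 451/8 + Q/8 (b(Q) = -3 + (Q + 475)/8 = -3 + (475 + Q)/8 = -3 + (475/8 + Q/8) = 451/8 + Q/8)
(-110912 + D) + b(-389) = (-110912 + 137783) + (451/8 + (1/8)*(-389)) = 26871 + (451/8 - 389/8) = 26871 + 31/4 = 107515/4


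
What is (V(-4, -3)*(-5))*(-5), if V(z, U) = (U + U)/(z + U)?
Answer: 150/7 ≈ 21.429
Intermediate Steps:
V(z, U) = 2*U/(U + z) (V(z, U) = (2*U)/(U + z) = 2*U/(U + z))
(V(-4, -3)*(-5))*(-5) = ((2*(-3)/(-3 - 4))*(-5))*(-5) = ((2*(-3)/(-7))*(-5))*(-5) = ((2*(-3)*(-⅐))*(-5))*(-5) = ((6/7)*(-5))*(-5) = -30/7*(-5) = 150/7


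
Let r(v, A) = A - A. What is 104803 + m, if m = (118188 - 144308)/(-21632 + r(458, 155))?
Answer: 283390577/2704 ≈ 1.0480e+5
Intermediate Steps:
r(v, A) = 0
m = 3265/2704 (m = (118188 - 144308)/(-21632 + 0) = -26120/(-21632) = -26120*(-1/21632) = 3265/2704 ≈ 1.2075)
104803 + m = 104803 + 3265/2704 = 283390577/2704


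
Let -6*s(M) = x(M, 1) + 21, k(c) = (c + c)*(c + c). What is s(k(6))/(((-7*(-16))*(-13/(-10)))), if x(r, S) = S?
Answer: -55/2184 ≈ -0.025183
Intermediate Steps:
k(c) = 4*c² (k(c) = (2*c)*(2*c) = 4*c²)
s(M) = -11/3 (s(M) = -(1 + 21)/6 = -⅙*22 = -11/3)
s(k(6))/(((-7*(-16))*(-13/(-10)))) = -11/(3*((-7*(-16))*(-13/(-10)))) = -11/(3*(112*(-13*(-⅒)))) = -11/(3*(112*(13/10))) = -11/(3*728/5) = -11/3*5/728 = -55/2184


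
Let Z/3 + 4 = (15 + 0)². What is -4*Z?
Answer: -2652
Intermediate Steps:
Z = 663 (Z = -12 + 3*(15 + 0)² = -12 + 3*15² = -12 + 3*225 = -12 + 675 = 663)
-4*Z = -4*663 = -2652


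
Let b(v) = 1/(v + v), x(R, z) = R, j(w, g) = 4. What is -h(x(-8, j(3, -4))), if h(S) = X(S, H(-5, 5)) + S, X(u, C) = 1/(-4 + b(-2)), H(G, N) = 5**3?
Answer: 140/17 ≈ 8.2353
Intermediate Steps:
H(G, N) = 125
b(v) = 1/(2*v)
X(u, C) = -4/17 (X(u, C) = 1/(-4 + (1/2)/(-2)) = 1/(-4 + (1/2)*(-1/2)) = 1/(-4 - 1/4) = 1/(-17/4) = -4/17)
h(S) = -4/17 + S
-h(x(-8, j(3, -4))) = -(-4/17 - 8) = -1*(-140/17) = 140/17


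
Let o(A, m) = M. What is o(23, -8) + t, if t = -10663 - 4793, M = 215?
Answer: -15241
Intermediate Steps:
o(A, m) = 215
t = -15456
o(23, -8) + t = 215 - 15456 = -15241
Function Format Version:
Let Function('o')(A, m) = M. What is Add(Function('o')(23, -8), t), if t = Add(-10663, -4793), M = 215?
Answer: -15241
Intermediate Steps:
Function('o')(A, m) = 215
t = -15456
Add(Function('o')(23, -8), t) = Add(215, -15456) = -15241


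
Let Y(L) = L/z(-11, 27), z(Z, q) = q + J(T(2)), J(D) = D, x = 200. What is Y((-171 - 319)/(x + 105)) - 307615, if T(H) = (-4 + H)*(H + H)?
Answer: -356525883/1159 ≈ -3.0762e+5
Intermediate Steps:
T(H) = 2*H*(-4 + H) (T(H) = (-4 + H)*(2*H) = 2*H*(-4 + H))
z(Z, q) = -8 + q (z(Z, q) = q + 2*2*(-4 + 2) = q + 2*2*(-2) = q - 8 = -8 + q)
Y(L) = L/19 (Y(L) = L/(-8 + 27) = L/19)
Y((-171 - 319)/(x + 105)) - 307615 = ((-171 - 319)/(200 + 105))/19 - 307615 = (-490/305)/19 - 307615 = (-490*1/305)/19 - 307615 = (1/19)*(-98/61) - 307615 = -98/1159 - 307615 = -356525883/1159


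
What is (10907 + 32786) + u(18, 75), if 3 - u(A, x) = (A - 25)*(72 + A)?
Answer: 44326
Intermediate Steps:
u(A, x) = 3 - (-25 + A)*(72 + A) (u(A, x) = 3 - (A - 25)*(72 + A) = 3 - (-25 + A)*(72 + A))
(10907 + 32786) + u(18, 75) = (10907 + 32786) + (1803 - 1*18² - 47*18) = 43693 + (1803 - 1*324 - 846) = 43693 + (1803 - 324 - 846) = 43693 + 633 = 44326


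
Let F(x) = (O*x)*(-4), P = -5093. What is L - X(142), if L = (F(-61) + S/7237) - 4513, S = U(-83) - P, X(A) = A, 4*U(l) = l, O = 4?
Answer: -106479403/28948 ≈ -3678.3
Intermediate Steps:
U(l) = l/4
S = 20289/4 (S = (¼)*(-83) - 1*(-5093) = -83/4 + 5093 = 20289/4 ≈ 5072.3)
F(x) = -16*x (F(x) = (4*x)*(-4) = -16*x)
L = -102368787/28948 (L = (-16*(-61) + (20289/4)/7237) - 4513 = (976 + (20289/4)*(1/7237)) - 4513 = (976 + 20289/28948) - 4513 = 28273537/28948 - 4513 = -102368787/28948 ≈ -3536.3)
L - X(142) = -102368787/28948 - 1*142 = -102368787/28948 - 142 = -106479403/28948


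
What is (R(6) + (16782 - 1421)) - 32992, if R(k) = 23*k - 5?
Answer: -17498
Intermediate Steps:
R(k) = -5 + 23*k
(R(6) + (16782 - 1421)) - 32992 = ((-5 + 23*6) + (16782 - 1421)) - 32992 = ((-5 + 138) + 15361) - 32992 = (133 + 15361) - 32992 = 15494 - 32992 = -17498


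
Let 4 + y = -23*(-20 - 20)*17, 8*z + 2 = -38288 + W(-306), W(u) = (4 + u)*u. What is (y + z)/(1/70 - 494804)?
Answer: -3136175/69272558 ≈ -0.045273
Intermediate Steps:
W(u) = u*(4 + u)
z = 27061/4 (z = -1/4 + (-38288 - 306*(4 - 306))/8 = -1/4 + (-38288 - 306*(-302))/8 = -1/4 + (-38288 + 92412)/8 = -1/4 + (1/8)*54124 = -1/4 + 13531/2 = 27061/4 ≈ 6765.3)
y = 15636 (y = -4 - 23*(-20 - 20)*17 = -4 - 23*(-40)*17 = -4 + 920*17 = -4 + 15640 = 15636)
(y + z)/(1/70 - 494804) = (15636 + 27061/4)/(1/70 - 494804) = 89605/(4*(1/70 - 494804)) = 89605/(4*(-34636279/70)) = (89605/4)*(-70/34636279) = -3136175/69272558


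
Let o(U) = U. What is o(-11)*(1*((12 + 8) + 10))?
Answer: -330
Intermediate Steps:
o(-11)*(1*((12 + 8) + 10)) = -11*((12 + 8) + 10) = -11*(20 + 10) = -11*30 = -330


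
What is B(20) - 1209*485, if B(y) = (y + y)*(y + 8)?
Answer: -585245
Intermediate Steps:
B(y) = 2*y*(8 + y) (B(y) = (2*y)*(8 + y) = 2*y*(8 + y))
B(20) - 1209*485 = 2*20*(8 + 20) - 1209*485 = 2*20*28 - 586365 = 1120 - 586365 = -585245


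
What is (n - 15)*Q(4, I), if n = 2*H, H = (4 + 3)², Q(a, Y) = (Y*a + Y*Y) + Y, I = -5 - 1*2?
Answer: 1162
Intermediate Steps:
I = -7 (I = -5 - 2 = -7)
Q(a, Y) = Y + Y² + Y*a (Q(a, Y) = (Y*a + Y²) + Y = (Y² + Y*a) + Y = Y + Y² + Y*a)
H = 49 (H = 7² = 49)
n = 98 (n = 2*49 = 98)
(n - 15)*Q(4, I) = (98 - 15)*(-7*(1 - 7 + 4)) = 83*(-7*(-2)) = 83*14 = 1162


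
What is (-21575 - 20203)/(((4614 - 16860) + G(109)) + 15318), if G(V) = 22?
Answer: -20889/1547 ≈ -13.503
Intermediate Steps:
(-21575 - 20203)/(((4614 - 16860) + G(109)) + 15318) = (-21575 - 20203)/(((4614 - 16860) + 22) + 15318) = -41778/((-12246 + 22) + 15318) = -41778/(-12224 + 15318) = -41778/3094 = -41778*1/3094 = -20889/1547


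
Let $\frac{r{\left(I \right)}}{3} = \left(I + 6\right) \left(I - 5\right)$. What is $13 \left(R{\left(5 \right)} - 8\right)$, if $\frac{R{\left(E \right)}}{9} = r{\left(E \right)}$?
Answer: $-104$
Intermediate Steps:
$r{\left(I \right)} = 3 \left(-5 + I\right) \left(6 + I\right)$ ($r{\left(I \right)} = 3 \left(I + 6\right) \left(I - 5\right) = 3 \left(6 + I\right) \left(-5 + I\right) = 3 \left(-5 + I\right) \left(6 + I\right)$)
$R{\left(E \right)} = -810 + 27 E + 27 E^{2}$ ($R{\left(E \right)} = 9 \left(-90 + 3 E + 3 E^{2}\right) = -810 + 27 E + 27 E^{2}$)
$13 \left(R{\left(5 \right)} - 8\right) = 13 \left(\left(-810 + 27 \cdot 5 + 27 \cdot 5^{2}\right) - 8\right) = 13 \left(\left(-810 + 135 + 27 \cdot 25\right) - 8\right) = 13 \left(\left(-810 + 135 + 675\right) - 8\right) = 13 \left(0 - 8\right) = 13 \left(-8\right) = -104$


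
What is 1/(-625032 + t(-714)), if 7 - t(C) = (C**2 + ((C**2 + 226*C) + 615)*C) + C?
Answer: 1/248085451 ≈ 4.0309e-9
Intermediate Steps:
t(C) = 7 - C - C**2 - C*(615 + C**2 + 226*C) (t(C) = 7 - ((C**2 + ((C**2 + 226*C) + 615)*C) + C) = 7 - ((C**2 + (615 + C**2 + 226*C)*C) + C) = 7 - ((C**2 + C*(615 + C**2 + 226*C)) + C) = 7 - (C + C**2 + C*(615 + C**2 + 226*C)) = 7 + (-C - C**2 - C*(615 + C**2 + 226*C)) = 7 - C - C**2 - C*(615 + C**2 + 226*C))
1/(-625032 + t(-714)) = 1/(-625032 + (7 - 1*(-714)**3 - 616*(-714) - 227*(-714)**2)) = 1/(-625032 + (7 - 1*(-363994344) + 439824 - 227*509796)) = 1/(-625032 + (7 + 363994344 + 439824 - 115723692)) = 1/(-625032 + 248710483) = 1/248085451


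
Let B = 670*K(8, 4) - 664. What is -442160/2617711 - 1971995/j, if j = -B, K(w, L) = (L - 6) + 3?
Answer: 5162110350485/15706266 ≈ 3.2867e+5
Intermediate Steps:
K(w, L) = -3 + L (K(w, L) = (-6 + L) + 3 = -3 + L)
B = 6 (B = 670*(-3 + 4) - 664 = 670*1 - 664 = 670 - 664 = 6)
j = -6 (j = -1*6 = -6)
-442160/2617711 - 1971995/j = -442160/2617711 - 1971995/(-6) = -442160*1/2617711 - 1971995*(-⅙) = -442160/2617711 + 1971995/6 = 5162110350485/15706266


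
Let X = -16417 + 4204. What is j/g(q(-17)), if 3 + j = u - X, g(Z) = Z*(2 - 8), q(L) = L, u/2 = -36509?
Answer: -30404/51 ≈ -596.16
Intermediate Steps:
u = -73018 (u = 2*(-36509) = -73018)
X = -12213
g(Z) = -6*Z (g(Z) = Z*(-6) = -6*Z)
j = -60808 (j = -3 + (-73018 - 1*(-12213)) = -3 + (-73018 + 12213) = -3 - 60805 = -60808)
j/g(q(-17)) = -60808/((-6*(-17))) = -60808/102 = -60808*1/102 = -30404/51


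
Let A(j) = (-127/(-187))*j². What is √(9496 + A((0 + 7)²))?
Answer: √389086973/187 ≈ 105.48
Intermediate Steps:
A(j) = 127*j²/187 (A(j) = (-127*(-1/187))*j² = 127*j²/187)
√(9496 + A((0 + 7)²)) = √(9496 + 127*((0 + 7)²)²/187) = √(9496 + 127*(7²)²/187) = √(9496 + (127/187)*49²) = √(9496 + (127/187)*2401) = √(9496 + 304927/187) = √(2080679/187) = √389086973/187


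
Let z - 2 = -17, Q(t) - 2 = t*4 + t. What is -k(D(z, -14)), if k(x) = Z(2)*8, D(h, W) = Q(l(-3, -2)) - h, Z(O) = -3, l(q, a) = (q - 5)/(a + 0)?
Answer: 24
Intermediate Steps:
l(q, a) = (-5 + q)/a
Q(t) = 2 + 5*t (Q(t) = 2 + (t*4 + t) = 2 + (4*t + t) = 2 + 5*t)
z = -15 (z = 2 - 17 = -15)
D(h, W) = 22 - h (D(h, W) = (2 + 5*((-5 - 3)/(-2))) - h = (2 + 5*(-1/2*(-8))) - h = (2 + 5*4) - h = (2 + 20) - h = 22 - h)
k(x) = -24 (k(x) = -3*8 = -24)
-k(D(z, -14)) = -1*(-24) = 24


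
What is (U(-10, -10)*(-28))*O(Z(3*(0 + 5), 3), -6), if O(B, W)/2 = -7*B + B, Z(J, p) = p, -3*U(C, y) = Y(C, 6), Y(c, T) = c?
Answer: 3360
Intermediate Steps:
U(C, y) = -C/3
O(B, W) = -12*B (O(B, W) = 2*(-7*B + B) = 2*(-6*B) = -12*B)
(U(-10, -10)*(-28))*O(Z(3*(0 + 5), 3), -6) = (-1/3*(-10)*(-28))*(-12*3) = ((10/3)*(-28))*(-36) = -280/3*(-36) = 3360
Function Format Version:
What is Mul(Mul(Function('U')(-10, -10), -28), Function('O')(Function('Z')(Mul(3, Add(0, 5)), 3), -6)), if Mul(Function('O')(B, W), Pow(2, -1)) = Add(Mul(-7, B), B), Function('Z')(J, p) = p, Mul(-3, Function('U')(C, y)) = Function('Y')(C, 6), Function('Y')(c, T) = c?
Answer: 3360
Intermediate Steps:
Function('U')(C, y) = Mul(Rational(-1, 3), C)
Function('O')(B, W) = Mul(-12, B) (Function('O')(B, W) = Mul(2, Add(Mul(-7, B), B)) = Mul(2, Mul(-6, B)) = Mul(-12, B))
Mul(Mul(Function('U')(-10, -10), -28), Function('O')(Function('Z')(Mul(3, Add(0, 5)), 3), -6)) = Mul(Mul(Mul(Rational(-1, 3), -10), -28), Mul(-12, 3)) = Mul(Mul(Rational(10, 3), -28), -36) = Mul(Rational(-280, 3), -36) = 3360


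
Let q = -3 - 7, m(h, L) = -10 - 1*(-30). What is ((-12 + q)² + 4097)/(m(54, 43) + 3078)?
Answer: 4581/3098 ≈ 1.4787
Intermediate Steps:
m(h, L) = 20 (m(h, L) = -10 + 30 = 20)
q = -10
((-12 + q)² + 4097)/(m(54, 43) + 3078) = ((-12 - 10)² + 4097)/(20 + 3078) = ((-22)² + 4097)/3098 = (484 + 4097)*(1/3098) = 4581*(1/3098) = 4581/3098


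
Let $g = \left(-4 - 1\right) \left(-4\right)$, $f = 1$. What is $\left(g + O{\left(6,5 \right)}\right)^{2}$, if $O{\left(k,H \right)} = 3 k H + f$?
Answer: $12321$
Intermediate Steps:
$g = 20$ ($g = \left(-5\right) \left(-4\right) = 20$)
$O{\left(k,H \right)} = 1 + 3 H k$ ($O{\left(k,H \right)} = 3 k H + 1 = 3 H k + 1 = 1 + 3 H k$)
$\left(g + O{\left(6,5 \right)}\right)^{2} = \left(20 + \left(1 + 3 \cdot 5 \cdot 6\right)\right)^{2} = \left(20 + \left(1 + 90\right)\right)^{2} = \left(20 + 91\right)^{2} = 111^{2} = 12321$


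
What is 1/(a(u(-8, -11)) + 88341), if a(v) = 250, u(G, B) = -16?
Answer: 1/88591 ≈ 1.1288e-5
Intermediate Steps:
1/(a(u(-8, -11)) + 88341) = 1/(250 + 88341) = 1/88591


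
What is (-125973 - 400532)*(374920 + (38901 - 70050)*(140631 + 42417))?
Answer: 3001808884584160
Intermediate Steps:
(-125973 - 400532)*(374920 + (38901 - 70050)*(140631 + 42417)) = -526505*(374920 - 31149*183048) = -526505*(374920 - 5701762152) = -526505*(-5701387232) = 3001808884584160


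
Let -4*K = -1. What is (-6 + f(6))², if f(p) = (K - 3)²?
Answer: 625/256 ≈ 2.4414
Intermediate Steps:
K = ¼ (K = -¼*(-1) = ¼ ≈ 0.25000)
f(p) = 121/16 (f(p) = (¼ - 3)² = (-11/4)² = 121/16)
(-6 + f(6))² = (-6 + 121/16)² = (25/16)² = 625/256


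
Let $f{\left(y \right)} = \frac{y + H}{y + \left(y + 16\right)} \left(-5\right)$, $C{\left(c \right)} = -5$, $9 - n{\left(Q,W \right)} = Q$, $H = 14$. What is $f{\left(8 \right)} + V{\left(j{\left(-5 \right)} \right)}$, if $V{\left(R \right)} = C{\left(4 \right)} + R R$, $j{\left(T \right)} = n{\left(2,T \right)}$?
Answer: $\frac{649}{16} \approx 40.563$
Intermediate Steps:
$n{\left(Q,W \right)} = 9 - Q$
$f{\left(y \right)} = - \frac{5 \left(14 + y\right)}{16 + 2 y}$ ($f{\left(y \right)} = \frac{y + 14}{y + \left(y + 16\right)} \left(-5\right) = \frac{14 + y}{y + \left(16 + y\right)} \left(-5\right) = \frac{14 + y}{16 + 2 y} \left(-5\right) = - \frac{5 \left(14 + y\right)}{16 + 2 y}$)
$j{\left(T \right)} = 7$ ($j{\left(T \right)} = 9 - 2 = 7$)
$V{\left(R \right)} = -5 + R^{2}$ ($V{\left(R \right)} = -5 + R R = -5 + R^{2}$)
$f{\left(8 \right)} + V{\left(j{\left(-5 \right)} \right)} = \frac{5 \left(-14 - 8\right)}{2 \left(8 + 8\right)} - \left(5 - 7^{2}\right) = \frac{5 \left(-14 - 8\right)}{2 \cdot 16} + \left(-5 + 49\right) = \frac{5}{2} \cdot \frac{1}{16} \left(-22\right) + 44 = - \frac{55}{16} + 44 = \frac{649}{16}$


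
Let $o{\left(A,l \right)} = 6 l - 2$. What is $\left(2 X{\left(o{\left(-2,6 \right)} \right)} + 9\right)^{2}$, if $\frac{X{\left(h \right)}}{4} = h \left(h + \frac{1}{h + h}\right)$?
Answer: $85766121$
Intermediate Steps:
$o{\left(A,l \right)} = -2 + 6 l$
$X{\left(h \right)} = 4 h \left(h + \frac{1}{2 h}\right)$ ($X{\left(h \right)} = 4 h \left(h + \frac{1}{h + h}\right) = 4 h \left(h + \frac{1}{2 h}\right)$)
$\left(2 X{\left(o{\left(-2,6 \right)} \right)} + 9\right)^{2} = \left(2 \left(2 + 4 \left(-2 + 6 \cdot 6\right)^{2}\right) + 9\right)^{2} = \left(2 \left(2 + 4 \left(-2 + 36\right)^{2}\right) + 9\right)^{2} = \left(2 \left(2 + 4 \cdot 34^{2}\right) + 9\right)^{2} = \left(2 \left(2 + 4 \cdot 1156\right) + 9\right)^{2} = \left(2 \left(2 + 4624\right) + 9\right)^{2} = \left(2 \cdot 4626 + 9\right)^{2} = \left(9252 + 9\right)^{2} = 9261^{2} = 85766121$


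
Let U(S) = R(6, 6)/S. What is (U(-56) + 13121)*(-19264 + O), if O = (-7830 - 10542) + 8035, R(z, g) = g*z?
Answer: -5437259685/14 ≈ -3.8838e+8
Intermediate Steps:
O = -10337 (O = -18372 + 8035 = -10337)
U(S) = 36/S (U(S) = (6*6)/S = 36/S)
(U(-56) + 13121)*(-19264 + O) = (36/(-56) + 13121)*(-19264 - 10337) = (36*(-1/56) + 13121)*(-29601) = (-9/14 + 13121)*(-29601) = (183685/14)*(-29601) = -5437259685/14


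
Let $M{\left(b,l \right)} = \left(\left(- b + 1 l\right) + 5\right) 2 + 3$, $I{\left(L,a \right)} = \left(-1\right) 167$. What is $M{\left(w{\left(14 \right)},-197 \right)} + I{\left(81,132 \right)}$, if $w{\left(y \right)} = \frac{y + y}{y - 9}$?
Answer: $- \frac{2796}{5} \approx -559.2$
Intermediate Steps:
$w{\left(y \right)} = \frac{2 y}{-9 + y}$
$I{\left(L,a \right)} = -167$
$M{\left(b,l \right)} = 13 - 2 b + 2 l$ ($M{\left(b,l \right)} = \left(\left(- b + l\right) + 5\right) 2 + 3 = \left(\left(l - b\right) + 5\right) 2 + 3 = \left(5 + l - b\right) 2 + 3 = \left(10 - 2 b + 2 l\right) + 3 = 13 - 2 b + 2 l$)
$M{\left(w{\left(14 \right)},-197 \right)} + I{\left(81,132 \right)} = \left(13 - 2 \cdot 2 \cdot 14 \frac{1}{-9 + 14} + 2 \left(-197\right)\right) - 167 = \left(13 - 2 \cdot 2 \cdot 14 \cdot \frac{1}{5} - 394\right) - 167 = \left(13 - \frac{56}{5} - 394\right) - 167 = - \frac{1961}{5} - 167 = - \frac{2796}{5}$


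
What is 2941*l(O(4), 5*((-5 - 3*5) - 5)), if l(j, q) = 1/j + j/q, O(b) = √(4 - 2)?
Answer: 361743*√2/250 ≈ 2046.3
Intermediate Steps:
O(b) = √2
l(j, q) = 1/j + j/q
2941*l(O(4), 5*((-5 - 3*5) - 5)) = 2941*(1/(√2) + √2/((5*((-5 - 3*5) - 5)))) = 2941*(√2/2 + √2/((5*((-5 - 15) - 5)))) = 2941*(√2/2 + √2/((5*(-20 - 5)))) = 2941*(√2/2 + √2/((5*(-25)))) = 2941*(√2/2 + √2/(-125)) = 2941*(√2/2 + √2*(-1/125)) = 2941*(√2/2 - √2/125) = 2941*(123*√2/250) = 361743*√2/250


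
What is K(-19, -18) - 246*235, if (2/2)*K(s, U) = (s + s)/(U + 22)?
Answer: -115639/2 ≈ -57820.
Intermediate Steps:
K(s, U) = 2*s/(22 + U) (K(s, U) = (s + s)/(U + 22) = (2*s)/(22 + U) = 2*s/(22 + U))
K(-19, -18) - 246*235 = 2*(-19)/(22 - 18) - 246*235 = 2*(-19)/4 - 57810 = 2*(-19)*(1/4) - 57810 = -19/2 - 57810 = -115639/2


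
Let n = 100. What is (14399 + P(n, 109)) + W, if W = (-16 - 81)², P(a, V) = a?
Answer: 23908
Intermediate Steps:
W = 9409 (W = (-97)² = 9409)
(14399 + P(n, 109)) + W = (14399 + 100) + 9409 = 14499 + 9409 = 23908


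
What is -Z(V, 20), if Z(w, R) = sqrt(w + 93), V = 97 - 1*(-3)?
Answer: -sqrt(193) ≈ -13.892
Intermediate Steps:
V = 100 (V = 97 + 3 = 100)
Z(w, R) = sqrt(93 + w)
-Z(V, 20) = -sqrt(93 + 100) = -sqrt(193)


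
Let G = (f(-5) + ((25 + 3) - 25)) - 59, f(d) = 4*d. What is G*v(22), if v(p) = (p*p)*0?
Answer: 0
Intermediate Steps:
v(p) = 0 (v(p) = p²*0 = 0)
G = -76 (G = (4*(-5) + ((25 + 3) - 25)) - 59 = (-20 + (28 - 25)) - 59 = (-20 + 3) - 59 = -17 - 59 = -76)
G*v(22) = -76*0 = 0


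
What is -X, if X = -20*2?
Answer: 40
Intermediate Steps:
X = -40
-X = -1*(-40) = 40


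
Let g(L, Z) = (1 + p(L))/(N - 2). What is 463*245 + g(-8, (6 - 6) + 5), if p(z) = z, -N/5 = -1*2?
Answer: 907473/8 ≈ 1.1343e+5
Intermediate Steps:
N = 10 (N = -(-5)*2 = -5*(-2) = 10)
g(L, Z) = ⅛ + L/8 (g(L, Z) = (1 + L)/(10 - 2) = (1 + L)/8 = (1 + L)*(⅛) = ⅛ + L/8)
463*245 + g(-8, (6 - 6) + 5) = 463*245 + (⅛ + (⅛)*(-8)) = 113435 + (⅛ - 1) = 113435 - 7/8 = 907473/8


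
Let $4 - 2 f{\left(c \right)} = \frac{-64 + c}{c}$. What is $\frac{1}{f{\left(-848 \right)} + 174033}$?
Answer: $\frac{106}{18447653} \approx 5.746 \cdot 10^{-6}$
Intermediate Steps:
$f{\left(c \right)} = 2 - \frac{-64 + c}{2 c}$ ($f{\left(c \right)} = 2 - \frac{\left(-64 + c\right) \frac{1}{c}}{2} = 2 - \frac{\frac{1}{c} \left(-64 + c\right)}{2} = 2 - \frac{-64 + c}{2 c}$)
$\frac{1}{f{\left(-848 \right)} + 174033} = \frac{1}{\left(\frac{3}{2} + \frac{32}{-848}\right) + 174033} = \frac{1}{\left(\frac{3}{2} + 32 \left(- \frac{1}{848}\right)\right) + 174033} = \frac{1}{\left(\frac{3}{2} - \frac{2}{53}\right) + 174033} = \frac{1}{\frac{155}{106} + 174033} = \frac{1}{\frac{18447653}{106}} = \frac{106}{18447653}$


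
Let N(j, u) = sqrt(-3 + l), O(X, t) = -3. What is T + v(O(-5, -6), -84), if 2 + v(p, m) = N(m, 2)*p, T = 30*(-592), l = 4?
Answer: -17765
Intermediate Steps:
N(j, u) = 1 (N(j, u) = sqrt(-3 + 4) = sqrt(1) = 1)
T = -17760
v(p, m) = -2 + p (v(p, m) = -2 + 1*p = -2 + p)
T + v(O(-5, -6), -84) = -17760 + (-2 - 3) = -17760 - 5 = -17765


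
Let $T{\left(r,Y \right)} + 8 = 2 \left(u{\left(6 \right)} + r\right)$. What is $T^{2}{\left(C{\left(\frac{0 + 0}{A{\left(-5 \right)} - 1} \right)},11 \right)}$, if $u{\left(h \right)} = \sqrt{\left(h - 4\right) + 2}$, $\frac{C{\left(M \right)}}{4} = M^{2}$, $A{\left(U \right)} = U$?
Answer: $16$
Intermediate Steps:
$C{\left(M \right)} = 4 M^{2}$
$u{\left(h \right)} = \sqrt{-2 + h}$ ($u{\left(h \right)} = \sqrt{\left(-4 + h\right) + 2} = \sqrt{-2 + h}$)
$T{\left(r,Y \right)} = -4 + 2 r$ ($T{\left(r,Y \right)} = -8 + 2 \left(\sqrt{-2 + 6} + r\right) = -8 + 2 \left(\sqrt{4} + r\right) = -8 + 2 \left(2 + r\right) = -8 + \left(4 + 2 r\right) = -4 + 2 r$)
$T^{2}{\left(C{\left(\frac{0 + 0}{A{\left(-5 \right)} - 1} \right)},11 \right)} = \left(-4 + 2 \cdot 4 \left(\frac{0 + 0}{-5 - 1}\right)^{2}\right)^{2} = \left(-4 + 2 \cdot 4 \left(\frac{0}{-6}\right)^{2}\right)^{2} = \left(-4 + 2 \cdot 4 \left(0 \left(- \frac{1}{6}\right)\right)^{2}\right)^{2} = \left(-4 + 2 \cdot 4 \cdot 0^{2}\right)^{2} = \left(-4 + 2 \cdot 4 \cdot 0\right)^{2} = \left(-4 + 2 \cdot 0\right)^{2} = \left(-4 + 0\right)^{2} = \left(-4\right)^{2} = 16$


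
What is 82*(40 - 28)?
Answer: 984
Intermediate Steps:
82*(40 - 28) = 82*12 = 984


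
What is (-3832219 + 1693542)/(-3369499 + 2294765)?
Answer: 2138677/1074734 ≈ 1.9900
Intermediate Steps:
(-3832219 + 1693542)/(-3369499 + 2294765) = -2138677/(-1074734) = -2138677*(-1/1074734) = 2138677/1074734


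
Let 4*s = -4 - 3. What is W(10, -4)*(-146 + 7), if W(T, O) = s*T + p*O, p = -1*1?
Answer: 3753/2 ≈ 1876.5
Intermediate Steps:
s = -7/4 (s = (-4 - 3)/4 = (1/4)*(-7) = -7/4 ≈ -1.7500)
p = -1
W(T, O) = -O - 7*T/4 (W(T, O) = -7*T/4 - O = -O - 7*T/4)
W(10, -4)*(-146 + 7) = (-1*(-4) - 7/4*10)*(-146 + 7) = (4 - 35/2)*(-139) = -27/2*(-139) = 3753/2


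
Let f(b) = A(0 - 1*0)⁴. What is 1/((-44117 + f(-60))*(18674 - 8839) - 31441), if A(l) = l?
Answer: -1/433922136 ≈ -2.3046e-9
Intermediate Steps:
f(b) = 0 (f(b) = (0 - 1*0)⁴ = (0 + 0)⁴ = 0⁴ = 0)
1/((-44117 + f(-60))*(18674 - 8839) - 31441) = 1/((-44117 + 0)*(18674 - 8839) - 31441) = 1/(-44117*9835 - 31441) = 1/(-433890695 - 31441) = 1/(-433922136) = -1/433922136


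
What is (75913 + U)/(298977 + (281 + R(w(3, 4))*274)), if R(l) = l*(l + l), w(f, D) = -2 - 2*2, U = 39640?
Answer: 115553/318986 ≈ 0.36225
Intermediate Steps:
w(f, D) = -6 (w(f, D) = -2 - 4 = -6)
R(l) = 2*l² (R(l) = l*(2*l) = 2*l²)
(75913 + U)/(298977 + (281 + R(w(3, 4))*274)) = (75913 + 39640)/(298977 + (281 + (2*(-6)²)*274)) = 115553/(298977 + (281 + (2*36)*274)) = 115553/(298977 + (281 + 72*274)) = 115553/(298977 + (281 + 19728)) = 115553/(298977 + 20009) = 115553/318986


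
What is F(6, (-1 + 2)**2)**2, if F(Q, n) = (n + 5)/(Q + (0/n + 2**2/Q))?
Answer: 81/100 ≈ 0.81000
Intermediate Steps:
F(Q, n) = (5 + n)/(Q + 4/Q) (F(Q, n) = (5 + n)/(Q + (0 + 4/Q)) = (5 + n)/(Q + 4/Q))
F(6, (-1 + 2)**2)**2 = (6*(5 + (-1 + 2)**2)/(4 + 6**2))**2 = (6*(5 + 1**2)/(4 + 36))**2 = (6*(5 + 1)/40)**2 = (6*(1/40)*6)**2 = (9/10)**2 = 81/100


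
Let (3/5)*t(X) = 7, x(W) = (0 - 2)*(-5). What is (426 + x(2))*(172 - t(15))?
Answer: 209716/3 ≈ 69905.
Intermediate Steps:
x(W) = 10 (x(W) = -2*(-5) = 10)
t(X) = 35/3 (t(X) = (5/3)*7 = 35/3)
(426 + x(2))*(172 - t(15)) = (426 + 10)*(172 - 1*35/3) = 436*(172 - 35/3) = 436*(481/3) = 209716/3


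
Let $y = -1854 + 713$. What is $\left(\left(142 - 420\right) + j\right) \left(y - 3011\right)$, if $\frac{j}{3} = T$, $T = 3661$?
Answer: $-44447160$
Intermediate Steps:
$y = -1141$
$j = 10983$ ($j = 3 \cdot 3661 = 10983$)
$\left(\left(142 - 420\right) + j\right) \left(y - 3011\right) = \left(\left(142 - 420\right) + 10983\right) \left(-1141 - 3011\right) = \left(-278 + 10983\right) \left(-4152\right) = 10705 \left(-4152\right) = -44447160$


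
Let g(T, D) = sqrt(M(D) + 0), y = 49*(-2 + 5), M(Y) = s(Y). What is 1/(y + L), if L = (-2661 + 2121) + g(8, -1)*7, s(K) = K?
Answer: -393/154498 - 7*I/154498 ≈ -0.0025437 - 4.5308e-5*I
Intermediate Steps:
M(Y) = Y
y = 147 (y = 49*3 = 147)
g(T, D) = sqrt(D) (g(T, D) = sqrt(D + 0) = sqrt(D))
L = -540 + 7*I (L = (-2661 + 2121) + sqrt(-1)*7 = -540 + I*7 = -540 + 7*I ≈ -540.0 + 7.0*I)
1/(y + L) = 1/(147 + (-540 + 7*I)) = 1/(-393 + 7*I) = (-393 - 7*I)/154498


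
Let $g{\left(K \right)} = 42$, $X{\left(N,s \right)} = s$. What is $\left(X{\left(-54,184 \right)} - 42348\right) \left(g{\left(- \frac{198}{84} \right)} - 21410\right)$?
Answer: $900960352$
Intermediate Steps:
$\left(X{\left(-54,184 \right)} - 42348\right) \left(g{\left(- \frac{198}{84} \right)} - 21410\right) = \left(184 - 42348\right) \left(42 - 21410\right) = \left(-42164\right) \left(-21368\right) = 900960352$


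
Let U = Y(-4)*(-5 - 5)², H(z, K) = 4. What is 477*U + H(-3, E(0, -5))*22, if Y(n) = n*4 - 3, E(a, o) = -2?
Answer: -906212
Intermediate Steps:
Y(n) = -3 + 4*n (Y(n) = 4*n - 3 = -3 + 4*n)
U = -1900 (U = (-3 + 4*(-4))*(-5 - 5)² = (-3 - 16)*(-10)² = -19*100 = -1900)
477*U + H(-3, E(0, -5))*22 = 477*(-1900) + 4*22 = -906300 + 88 = -906212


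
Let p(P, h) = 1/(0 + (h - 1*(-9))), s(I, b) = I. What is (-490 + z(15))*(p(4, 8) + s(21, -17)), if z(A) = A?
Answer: -170050/17 ≈ -10003.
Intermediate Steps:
p(P, h) = 1/(9 + h) (p(P, h) = 1/(0 + (h + 9)) = 1/(0 + (9 + h)) = 1/(9 + h))
(-490 + z(15))*(p(4, 8) + s(21, -17)) = (-490 + 15)*(1/(9 + 8) + 21) = -475*(1/17 + 21) = -475*358/17 = -170050/17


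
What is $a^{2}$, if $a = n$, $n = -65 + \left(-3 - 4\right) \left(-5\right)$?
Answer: $900$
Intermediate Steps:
$n = -30$ ($n = -65 - -35 = -65 + 35 = -30$)
$a = -30$
$a^{2} = \left(-30\right)^{2} = 900$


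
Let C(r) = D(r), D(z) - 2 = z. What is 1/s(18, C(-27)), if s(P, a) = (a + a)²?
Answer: 1/2500 ≈ 0.00040000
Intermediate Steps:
D(z) = 2 + z
C(r) = 2 + r
s(P, a) = 4*a² (s(P, a) = (2*a)² = 4*a²)
1/s(18, C(-27)) = 1/(4*(2 - 27)²) = 1/(4*(-25)²) = 1/(4*625) = 1/2500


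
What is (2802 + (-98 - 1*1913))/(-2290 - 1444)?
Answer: -791/3734 ≈ -0.21184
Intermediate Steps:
(2802 + (-98 - 1*1913))/(-2290 - 1444) = (2802 + (-98 - 1913))/(-3734) = (2802 - 2011)*(-1/3734) = 791*(-1/3734) = -791/3734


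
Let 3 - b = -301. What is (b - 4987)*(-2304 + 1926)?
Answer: 1770174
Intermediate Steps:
b = 304 (b = 3 - 1*(-301) = 3 + 301 = 304)
(b - 4987)*(-2304 + 1926) = (304 - 4987)*(-2304 + 1926) = -4683*(-378) = 1770174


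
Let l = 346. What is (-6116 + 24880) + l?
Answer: 19110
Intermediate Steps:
(-6116 + 24880) + l = (-6116 + 24880) + 346 = 18764 + 346 = 19110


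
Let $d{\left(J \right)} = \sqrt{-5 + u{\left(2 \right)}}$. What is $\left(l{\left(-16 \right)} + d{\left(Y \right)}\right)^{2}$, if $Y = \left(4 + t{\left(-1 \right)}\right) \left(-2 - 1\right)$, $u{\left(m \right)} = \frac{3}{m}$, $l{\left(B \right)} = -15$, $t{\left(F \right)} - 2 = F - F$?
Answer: $\frac{\left(30 - i \sqrt{14}\right)^{2}}{4} \approx 221.5 - 56.125 i$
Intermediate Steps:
$t{\left(F \right)} = 2$ ($t{\left(F \right)} = 2 + \left(F - F\right) = 2 + 0 = 2$)
$Y = -18$ ($Y = \left(4 + 2\right) \left(-2 - 1\right) = 6 \left(-3\right) = -18$)
$d{\left(J \right)} = \frac{i \sqrt{14}}{2}$ ($d{\left(J \right)} = \sqrt{-5 + \frac{3}{2}} = \sqrt{- \frac{7}{2}} = \frac{i \sqrt{14}}{2}$)
$\left(l{\left(-16 \right)} + d{\left(Y \right)}\right)^{2} = \left(-15 + \frac{i \sqrt{14}}{2}\right)^{2}$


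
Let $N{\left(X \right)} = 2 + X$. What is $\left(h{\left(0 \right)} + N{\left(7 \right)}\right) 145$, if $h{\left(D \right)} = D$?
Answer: $1305$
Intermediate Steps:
$\left(h{\left(0 \right)} + N{\left(7 \right)}\right) 145 = \left(0 + \left(2 + 7\right)\right) 145 = \left(0 + 9\right) 145 = 9 \cdot 145 = 1305$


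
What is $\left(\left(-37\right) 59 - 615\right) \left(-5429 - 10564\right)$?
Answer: $44748414$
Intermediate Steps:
$\left(\left(-37\right) 59 - 615\right) \left(-5429 - 10564\right) = \left(-2183 - 615\right) \left(-15993\right) = \left(-2798\right) \left(-15993\right) = 44748414$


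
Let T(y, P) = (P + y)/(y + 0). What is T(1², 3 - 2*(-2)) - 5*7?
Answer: -27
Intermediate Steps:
T(y, P) = (P + y)/y
T(1², 3 - 2*(-2)) - 5*7 = ((3 - 2*(-2)) + 1²)/(1²) - 5*7 = ((3 + 4) + 1)/1 - 35 = 1*(7 + 1) - 35 = 1*8 - 35 = 8 - 35 = -27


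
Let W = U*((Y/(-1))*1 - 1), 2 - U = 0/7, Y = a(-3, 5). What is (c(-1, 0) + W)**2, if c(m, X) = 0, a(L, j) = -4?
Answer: 36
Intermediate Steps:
Y = -4
U = 2 (U = 2 - 0/7 = 2 - 1*0 = 2 + 0 = 2)
W = 6 (W = 2*(-4/(-1)*1 - 1) = 2*(-4*(-1)*1 - 1) = 2*(4*1 - 1) = 2*(4 - 1) = 2*3 = 6)
(c(-1, 0) + W)**2 = (0 + 6)**2 = 6**2 = 36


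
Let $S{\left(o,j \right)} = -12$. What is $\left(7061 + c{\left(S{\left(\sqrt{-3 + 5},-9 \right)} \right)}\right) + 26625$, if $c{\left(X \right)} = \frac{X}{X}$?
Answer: $33687$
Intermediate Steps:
$c{\left(X \right)} = 1$
$\left(7061 + c{\left(S{\left(\sqrt{-3 + 5},-9 \right)} \right)}\right) + 26625 = \left(7061 + 1\right) + 26625 = 7062 + 26625 = 33687$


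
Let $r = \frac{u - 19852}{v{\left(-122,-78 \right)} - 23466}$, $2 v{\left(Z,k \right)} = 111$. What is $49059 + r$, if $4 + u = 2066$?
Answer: $\frac{765675673}{15607} \approx 49060.0$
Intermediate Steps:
$v{\left(Z,k \right)} = \frac{111}{2}$ ($v{\left(Z,k \right)} = \frac{1}{2} \cdot 111 = \frac{111}{2}$)
$u = 2062$ ($u = -4 + 2066 = 2062$)
$r = \frac{11860}{15607}$ ($r = \frac{2062 - 19852}{\frac{111}{2} - 23466} = - \frac{17790}{- \frac{46821}{2}} = \left(-17790\right) \left(- \frac{2}{46821}\right) = \frac{11860}{15607} \approx 0.75992$)
$49059 + r = 49059 + \frac{11860}{15607} = \frac{765675673}{15607}$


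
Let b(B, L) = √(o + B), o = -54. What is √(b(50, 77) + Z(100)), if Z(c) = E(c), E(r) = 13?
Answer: √(13 + 2*I) ≈ 3.6161 + 0.27654*I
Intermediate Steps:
Z(c) = 13
b(B, L) = √(-54 + B)
√(b(50, 77) + Z(100)) = √(√(-54 + 50) + 13) = √(√(-4) + 13) = √(2*I + 13) = √(13 + 2*I)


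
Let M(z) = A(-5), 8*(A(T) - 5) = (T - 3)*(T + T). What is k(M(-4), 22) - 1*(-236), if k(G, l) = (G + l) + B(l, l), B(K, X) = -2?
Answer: 271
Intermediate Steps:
A(T) = 5 + T*(-3 + T)/4 (A(T) = 5 + ((T - 3)*(T + T))/8 = 5 + ((-3 + T)*(2*T))/8 = 5 + (2*T*(-3 + T))/8 = 5 + T*(-3 + T)/4)
M(z) = 15 (M(z) = 5 - ¾*(-5) + (¼)*(-5)² = 5 + 15/4 + (¼)*25 = 5 + 15/4 + 25/4 = 15)
k(G, l) = -2 + G + l (k(G, l) = (G + l) - 2 = -2 + G + l)
k(M(-4), 22) - 1*(-236) = (-2 + 15 + 22) - 1*(-236) = 35 + 236 = 271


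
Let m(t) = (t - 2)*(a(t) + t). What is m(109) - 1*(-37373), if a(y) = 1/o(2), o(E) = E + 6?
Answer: 392395/8 ≈ 49049.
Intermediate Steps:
o(E) = 6 + E
a(y) = 1/8 (a(y) = 1/(6 + 2) = 1/8)
m(t) = (-2 + t)*(1/8 + t) (m(t) = (t - 2)*(1/8 + t) = (-2 + t)*(1/8 + t))
m(109) - 1*(-37373) = (-1/4 + 109**2 - 15/8*109) - 1*(-37373) = (-1/4 + 11881 - 1635/8) + 37373 = 93411/8 + 37373 = 392395/8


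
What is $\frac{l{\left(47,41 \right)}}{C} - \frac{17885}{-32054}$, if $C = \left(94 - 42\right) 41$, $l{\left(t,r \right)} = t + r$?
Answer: $\frac{10237893}{17084782} \approx 0.59924$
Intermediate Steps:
$l{\left(t,r \right)} = r + t$
$C = 2132$ ($C = 52 \cdot 41 = 2132$)
$\frac{l{\left(47,41 \right)}}{C} - \frac{17885}{-32054} = \frac{41 + 47}{2132} - \frac{17885}{-32054} = 88 \cdot \frac{1}{2132} - - \frac{17885}{32054} = \frac{22}{533} + \frac{17885}{32054} = \frac{10237893}{17084782}$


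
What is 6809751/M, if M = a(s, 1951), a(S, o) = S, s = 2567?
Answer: 6809751/2567 ≈ 2652.8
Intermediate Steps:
M = 2567
6809751/M = 6809751/2567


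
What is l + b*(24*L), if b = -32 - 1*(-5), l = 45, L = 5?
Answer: -3195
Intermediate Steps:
b = -27 (b = -32 + 5 = -27)
l + b*(24*L) = 45 - 648*5 = 45 - 27*120 = 45 - 3240 = -3195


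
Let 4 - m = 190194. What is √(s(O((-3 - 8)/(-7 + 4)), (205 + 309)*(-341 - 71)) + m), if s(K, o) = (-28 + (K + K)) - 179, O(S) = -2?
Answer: I*√190401 ≈ 436.35*I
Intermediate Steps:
m = -190190 (m = 4 - 1*190194 = 4 - 190194 = -190190)
s(K, o) = -207 + 2*K (s(K, o) = (-28 + 2*K) - 179 = -207 + 2*K)
√(s(O((-3 - 8)/(-7 + 4)), (205 + 309)*(-341 - 71)) + m) = √((-207 + 2*(-2)) - 190190) = √((-207 - 4) - 190190) = √(-211 - 190190) = √(-190401) = I*√190401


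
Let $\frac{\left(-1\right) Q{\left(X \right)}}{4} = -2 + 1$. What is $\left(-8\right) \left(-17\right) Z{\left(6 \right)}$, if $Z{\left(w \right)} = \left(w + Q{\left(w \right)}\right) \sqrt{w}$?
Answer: $1360 \sqrt{6} \approx 3331.3$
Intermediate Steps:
$Q{\left(X \right)} = 4$ ($Q{\left(X \right)} = - 4 \left(-2 + 1\right) = \left(-4\right) \left(-1\right) = 4$)
$Z{\left(w \right)} = \sqrt{w} \left(4 + w\right)$ ($Z{\left(w \right)} = \left(w + 4\right) \sqrt{w} = \left(4 + w\right) \sqrt{w} = \sqrt{w} \left(4 + w\right)$)
$\left(-8\right) \left(-17\right) Z{\left(6 \right)} = \left(-8\right) \left(-17\right) \sqrt{6} \left(4 + 6\right) = 136 \sqrt{6} \cdot 10 = 136 \cdot 10 \sqrt{6} = 1360 \sqrt{6}$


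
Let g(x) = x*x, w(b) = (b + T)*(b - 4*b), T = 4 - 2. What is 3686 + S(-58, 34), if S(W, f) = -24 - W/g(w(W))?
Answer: 5994664705/1636992 ≈ 3662.0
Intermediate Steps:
T = 2
w(b) = -3*b*(2 + b) (w(b) = (b + 2)*(b - 4*b) = (2 + b)*(-3*b) = -3*b*(2 + b))
g(x) = x²
S(W, f) = -24 - 1/(9*W*(2 + W)²) (S(W, f) = -24 - W/((-3*W*(2 + W))²) = -24 - W/(9*W²*(2 + W)²) = -24 - W*1/(9*W²*(2 + W)²) = -24 - 1/(9*W*(2 + W)²))
3686 + S(-58, 34) = 3686 + (-24 - ⅑/(-58*(2 - 58)²)) = 3686 + (-24 - ⅑*(-1/58)/(-56)²) = 3686 + (-24 - ⅑*(-1/58)*1/3136) = 3686 + (-24 + 1/1636992) = 3686 - 39287807/1636992 = 5994664705/1636992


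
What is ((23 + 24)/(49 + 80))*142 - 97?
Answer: -5839/129 ≈ -45.264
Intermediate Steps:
((23 + 24)/(49 + 80))*142 - 97 = (47/129)*142 - 97 = 6674/129 - 97 = -5839/129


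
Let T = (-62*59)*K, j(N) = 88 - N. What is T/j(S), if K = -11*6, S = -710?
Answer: 40238/133 ≈ 302.54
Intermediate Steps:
K = -66
T = 241428 (T = -62*59*(-66) = -3658*(-66) = 241428)
T/j(S) = 241428/(88 - 1*(-710)) = 241428/(88 + 710) = 241428/798 = 241428*(1/798) = 40238/133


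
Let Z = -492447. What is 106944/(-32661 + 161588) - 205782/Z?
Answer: 26398369294/21163238123 ≈ 1.2474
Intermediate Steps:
106944/(-32661 + 161588) - 205782/Z = 106944/(-32661 + 161588) - 205782/(-492447) = 106944/128927 - 205782*(-1/492447) = 106944*(1/128927) + 68594/164149 = 106944/128927 + 68594/164149 = 26398369294/21163238123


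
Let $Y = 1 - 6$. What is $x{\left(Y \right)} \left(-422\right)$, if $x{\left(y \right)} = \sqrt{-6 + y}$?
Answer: $- 422 i \sqrt{11} \approx - 1399.6 i$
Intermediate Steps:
$Y = -5$ ($Y = 1 - 6 = -5$)
$x{\left(Y \right)} \left(-422\right) = \sqrt{-6 - 5} \left(-422\right) = \sqrt{-11} \left(-422\right) = i \sqrt{11} \left(-422\right) = - 422 i \sqrt{11}$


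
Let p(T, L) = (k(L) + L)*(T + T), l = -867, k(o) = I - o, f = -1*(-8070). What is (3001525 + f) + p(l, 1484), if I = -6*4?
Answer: 3051211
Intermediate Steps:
I = -24
f = 8070
k(o) = -24 - o
p(T, L) = -48*T (p(T, L) = ((-24 - L) + L)*(T + T) = -48*T)
(3001525 + f) + p(l, 1484) = (3001525 + 8070) - 48*(-867) = 3009595 + 41616 = 3051211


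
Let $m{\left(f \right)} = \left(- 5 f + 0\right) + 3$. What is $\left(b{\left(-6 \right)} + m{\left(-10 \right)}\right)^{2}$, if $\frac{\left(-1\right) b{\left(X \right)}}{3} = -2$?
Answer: $3481$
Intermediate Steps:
$b{\left(X \right)} = 6$ ($b{\left(X \right)} = \left(-3\right) \left(-2\right) = 6$)
$m{\left(f \right)} = 3 - 5 f$ ($m{\left(f \right)} = - 5 f + 3 = 3 - 5 f$)
$\left(b{\left(-6 \right)} + m{\left(-10 \right)}\right)^{2} = \left(6 + \left(3 - -50\right)\right)^{2} = \left(6 + \left(3 + 50\right)\right)^{2} = \left(6 + 53\right)^{2} = 59^{2} = 3481$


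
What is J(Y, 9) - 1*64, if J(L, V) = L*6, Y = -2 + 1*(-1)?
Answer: -82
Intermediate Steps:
Y = -3 (Y = -2 - 1 = -3)
J(L, V) = 6*L
J(Y, 9) - 1*64 = 6*(-3) - 1*64 = -18 - 64 = -82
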